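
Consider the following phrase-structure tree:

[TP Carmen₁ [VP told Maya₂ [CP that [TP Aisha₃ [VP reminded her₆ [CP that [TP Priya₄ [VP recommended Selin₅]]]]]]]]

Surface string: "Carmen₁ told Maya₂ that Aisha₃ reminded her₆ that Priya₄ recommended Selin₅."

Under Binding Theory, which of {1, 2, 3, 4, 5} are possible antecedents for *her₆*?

*her* is a pronoun, so Principle B applies: it must be free in its binding domain.
Binding domain of *her₆*: the embedded TP, whose subject is Aisha₃.
*Carmen₁* c-commands the pronoun but from outside its binding domain, and is not c-commanded by it → coindexation permitted.
*Maya₂* c-commands the pronoun but from outside its binding domain, and is not c-commanded by it → coindexation permitted.
*Aisha₃* c-commands the pronoun within its binding domain → coindexation would violate Principle B.
*Priya₄*: the pronoun c-commands this R-expression → coindexation would violate Principle C on *Priya₄*.
*Selin₅*: the pronoun c-commands this R-expression → coindexation would violate Principle C on *Selin₅*.

{1, 2}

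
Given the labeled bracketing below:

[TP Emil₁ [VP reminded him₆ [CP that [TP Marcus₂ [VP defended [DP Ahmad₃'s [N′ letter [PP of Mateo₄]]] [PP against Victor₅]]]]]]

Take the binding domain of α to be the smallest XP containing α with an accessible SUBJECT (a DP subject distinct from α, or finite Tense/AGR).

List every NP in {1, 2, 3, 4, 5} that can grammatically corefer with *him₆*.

none

*him* is a pronoun, so Principle B applies: it must be free in its binding domain.
Binding domain of *him₆*: the matrix TP, whose subject is Emil₁.
*Emil₁* c-commands the pronoun within its binding domain → coindexation would violate Principle B.
*Marcus₂*: the pronoun c-commands this R-expression → coindexation would violate Principle C on *Marcus₂*.
*Ahmad₃*: the pronoun c-commands this R-expression → coindexation would violate Principle C on *Ahmad₃*.
*Mateo₄*: the pronoun c-commands this R-expression → coindexation would violate Principle C on *Mateo₄*.
*Victor₅*: the pronoun c-commands this R-expression → coindexation would violate Principle C on *Victor₅*.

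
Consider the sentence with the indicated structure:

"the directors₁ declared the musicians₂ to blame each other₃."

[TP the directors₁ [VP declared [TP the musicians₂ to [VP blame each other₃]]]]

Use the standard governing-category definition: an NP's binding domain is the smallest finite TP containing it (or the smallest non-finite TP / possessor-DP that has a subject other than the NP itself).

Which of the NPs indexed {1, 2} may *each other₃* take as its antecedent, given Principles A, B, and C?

*each other* is an anaphor, so Principle A applies: it must be bound in its binding domain.
Binding domain of *each other₃*: the embedded TP, whose subject is the musicians₂.
*the directors₁* c-commands the anaphor but is outside its binding domain → cannot satisfy Principle A.
*the musicians₂* c-commands the anaphor within its binding domain → licit binder.

{2}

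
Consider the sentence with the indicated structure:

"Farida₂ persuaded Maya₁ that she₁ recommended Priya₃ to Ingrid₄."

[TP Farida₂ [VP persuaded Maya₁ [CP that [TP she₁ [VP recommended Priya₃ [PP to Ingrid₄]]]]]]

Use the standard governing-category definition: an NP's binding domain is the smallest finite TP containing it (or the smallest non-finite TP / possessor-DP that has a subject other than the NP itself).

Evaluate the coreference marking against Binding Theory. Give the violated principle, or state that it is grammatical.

The two coindexed NPs are *Maya₁* and *she₁*.
*she₁* is a pronoun; nothing c-commands it within its binding domain (the embedded TP.), so Principle B holds trivially.
*Maya₁* is an R-expression; *she₁* does not c-command it, and no other NP shares its index, so Principle C is satisfied.
All principles are respected.

grammatical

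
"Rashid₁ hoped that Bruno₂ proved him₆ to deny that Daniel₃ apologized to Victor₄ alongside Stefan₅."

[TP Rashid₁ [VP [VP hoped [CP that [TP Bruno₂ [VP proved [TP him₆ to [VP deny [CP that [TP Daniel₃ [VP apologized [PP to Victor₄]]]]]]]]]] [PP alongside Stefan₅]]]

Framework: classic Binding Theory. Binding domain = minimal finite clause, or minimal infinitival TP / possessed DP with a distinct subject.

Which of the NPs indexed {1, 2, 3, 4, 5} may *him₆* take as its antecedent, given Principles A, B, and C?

*him* is a pronoun, so Principle B applies: it must be free in its binding domain.
Binding domain of *him₆*: the embedded TP, whose subject is Bruno₂.
*Rashid₁* c-commands the pronoun but from outside its binding domain, and is not c-commanded by it → coindexation permitted.
*Bruno₂* c-commands the pronoun within its binding domain → coindexation would violate Principle B.
*Daniel₃*: the pronoun c-commands this R-expression → coindexation would violate Principle C on *Daniel₃*.
*Victor₄*: the pronoun c-commands this R-expression → coindexation would violate Principle C on *Victor₄*.
*Stefan₅* and the pronoun do not c-command one another → neither Principle B nor Principle C is at stake; coindexation permitted.

{1, 5}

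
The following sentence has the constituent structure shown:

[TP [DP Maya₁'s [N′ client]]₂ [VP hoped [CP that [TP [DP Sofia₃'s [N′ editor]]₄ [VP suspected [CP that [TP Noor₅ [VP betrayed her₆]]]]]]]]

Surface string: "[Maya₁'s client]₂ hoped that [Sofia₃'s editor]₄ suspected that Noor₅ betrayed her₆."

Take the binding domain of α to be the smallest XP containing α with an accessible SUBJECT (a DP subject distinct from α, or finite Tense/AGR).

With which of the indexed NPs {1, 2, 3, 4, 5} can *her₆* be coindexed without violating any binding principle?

*her* is a pronoun, so Principle B applies: it must be free in its binding domain.
Binding domain of *her₆*: the embedded TP, whose subject is Noor₅.
*Maya₁* and the pronoun do not c-command one another → neither Principle B nor Principle C is at stake; coindexation permitted.
*[Maya₁'s client]₂* c-commands the pronoun but from outside its binding domain, and is not c-commanded by it → coindexation permitted.
*Sofia₃* and the pronoun do not c-command one another → neither Principle B nor Principle C is at stake; coindexation permitted.
*[Sofia₃'s editor]₄* c-commands the pronoun but from outside its binding domain, and is not c-commanded by it → coindexation permitted.
*Noor₅* c-commands the pronoun within its binding domain → coindexation would violate Principle B.

{1, 2, 3, 4}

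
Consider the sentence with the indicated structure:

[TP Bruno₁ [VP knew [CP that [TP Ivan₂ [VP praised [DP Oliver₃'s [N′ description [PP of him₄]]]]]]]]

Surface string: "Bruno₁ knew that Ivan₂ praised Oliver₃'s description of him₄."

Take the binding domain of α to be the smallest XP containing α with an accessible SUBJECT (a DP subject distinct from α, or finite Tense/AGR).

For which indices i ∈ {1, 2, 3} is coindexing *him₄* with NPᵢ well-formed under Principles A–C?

*him* is a pronoun, so Principle B applies: it must be free in its binding domain.
Binding domain of *him₄*: the possessed DP, whose subject is Oliver₃.
*Bruno₁* c-commands the pronoun but from outside its binding domain, and is not c-commanded by it → coindexation permitted.
*Ivan₂* c-commands the pronoun but from outside its binding domain, and is not c-commanded by it → coindexation permitted.
*Oliver₃* c-commands the pronoun within its binding domain → coindexation would violate Principle B.

{1, 2}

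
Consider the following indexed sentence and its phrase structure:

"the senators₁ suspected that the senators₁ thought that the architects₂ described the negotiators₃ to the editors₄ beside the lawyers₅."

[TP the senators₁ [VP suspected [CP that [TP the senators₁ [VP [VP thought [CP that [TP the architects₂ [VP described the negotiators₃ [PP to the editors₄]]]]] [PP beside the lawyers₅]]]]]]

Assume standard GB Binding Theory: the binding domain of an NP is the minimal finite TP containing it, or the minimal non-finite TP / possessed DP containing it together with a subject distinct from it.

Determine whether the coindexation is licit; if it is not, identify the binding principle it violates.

Principle C

The two coindexed NPs are *the senators₁* (the lower occurrence) and *the senators₁* (the higher occurrence).
*the senators₁* (the lower occurrence) is an R-expression. Principle C requires it to be free everywhere.
*the senators₁* (the higher occurrence) c-commands it and carries the same index.
The R-expression is bound → Principle C violation.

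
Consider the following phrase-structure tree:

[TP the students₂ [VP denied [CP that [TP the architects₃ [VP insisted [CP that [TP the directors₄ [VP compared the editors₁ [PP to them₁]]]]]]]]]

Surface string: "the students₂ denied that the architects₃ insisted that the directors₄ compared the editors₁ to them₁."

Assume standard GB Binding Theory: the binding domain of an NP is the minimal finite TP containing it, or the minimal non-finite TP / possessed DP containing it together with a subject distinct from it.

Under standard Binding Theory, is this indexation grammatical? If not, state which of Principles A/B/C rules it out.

The two coindexed NPs are *the editors₁* and *them₁*.
*them₁* is a pronoun. Its binding domain is the embedded TP, whose subject is the directors₄.
*the editors₁* c-commands it within that domain and carries the same index.
The pronoun is locally bound → Principle B violation.

Principle B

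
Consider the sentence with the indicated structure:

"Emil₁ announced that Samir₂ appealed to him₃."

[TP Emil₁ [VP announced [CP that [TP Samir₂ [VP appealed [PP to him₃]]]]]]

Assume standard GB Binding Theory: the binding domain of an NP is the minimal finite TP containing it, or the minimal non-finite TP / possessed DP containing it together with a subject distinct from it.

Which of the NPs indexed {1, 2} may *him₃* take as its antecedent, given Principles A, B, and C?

*him* is a pronoun, so Principle B applies: it must be free in its binding domain.
Binding domain of *him₃*: the embedded TP, whose subject is Samir₂.
*Emil₁* c-commands the pronoun but from outside its binding domain, and is not c-commanded by it → coindexation permitted.
*Samir₂* c-commands the pronoun within its binding domain → coindexation would violate Principle B.

{1}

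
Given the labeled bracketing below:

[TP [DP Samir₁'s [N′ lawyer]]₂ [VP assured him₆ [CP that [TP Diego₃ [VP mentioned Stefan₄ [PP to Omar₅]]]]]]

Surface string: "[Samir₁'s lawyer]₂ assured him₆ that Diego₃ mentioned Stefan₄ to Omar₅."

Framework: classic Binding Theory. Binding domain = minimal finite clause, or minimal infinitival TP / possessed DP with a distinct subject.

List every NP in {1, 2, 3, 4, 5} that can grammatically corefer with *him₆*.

*him* is a pronoun, so Principle B applies: it must be free in its binding domain.
Binding domain of *him₆*: the matrix TP, whose subject is [Samir₁'s lawyer]₂.
*Samir₁* and the pronoun do not c-command one another → neither Principle B nor Principle C is at stake; coindexation permitted.
*[Samir₁'s lawyer]₂* c-commands the pronoun within its binding domain → coindexation would violate Principle B.
*Diego₃*: the pronoun c-commands this R-expression → coindexation would violate Principle C on *Diego₃*.
*Stefan₄*: the pronoun c-commands this R-expression → coindexation would violate Principle C on *Stefan₄*.
*Omar₅*: the pronoun c-commands this R-expression → coindexation would violate Principle C on *Omar₅*.

{1}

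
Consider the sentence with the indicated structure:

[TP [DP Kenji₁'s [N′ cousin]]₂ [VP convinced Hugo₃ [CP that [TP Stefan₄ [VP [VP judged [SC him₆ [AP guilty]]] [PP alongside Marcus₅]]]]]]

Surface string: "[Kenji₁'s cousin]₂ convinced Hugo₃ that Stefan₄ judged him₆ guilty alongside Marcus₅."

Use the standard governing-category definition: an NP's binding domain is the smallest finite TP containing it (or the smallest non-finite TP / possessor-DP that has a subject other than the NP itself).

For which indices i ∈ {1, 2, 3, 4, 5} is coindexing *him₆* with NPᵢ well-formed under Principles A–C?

{1, 2, 3, 5}

*him* is a pronoun, so Principle B applies: it must be free in its binding domain.
Binding domain of *him₆*: the embedded TP, whose subject is Stefan₄.
*Kenji₁* and the pronoun do not c-command one another → neither Principle B nor Principle C is at stake; coindexation permitted.
*[Kenji₁'s cousin]₂* c-commands the pronoun but from outside its binding domain, and is not c-commanded by it → coindexation permitted.
*Hugo₃* c-commands the pronoun but from outside its binding domain, and is not c-commanded by it → coindexation permitted.
*Stefan₄* c-commands the pronoun within its binding domain → coindexation would violate Principle B.
*Marcus₅* and the pronoun do not c-command one another → neither Principle B nor Principle C is at stake; coindexation permitted.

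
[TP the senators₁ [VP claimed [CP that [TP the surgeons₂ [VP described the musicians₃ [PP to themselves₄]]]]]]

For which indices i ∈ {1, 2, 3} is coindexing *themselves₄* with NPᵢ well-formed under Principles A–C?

*themselves* is an anaphor, so Principle A applies: it must be bound in its binding domain.
Binding domain of *themselves₄*: the embedded TP, whose subject is the surgeons₂.
*the senators₁* c-commands the anaphor but is outside its binding domain → cannot satisfy Principle A.
*the surgeons₂* c-commands the anaphor within its binding domain → licit binder.
*the musicians₃* c-commands the anaphor within its binding domain → licit binder.

{2, 3}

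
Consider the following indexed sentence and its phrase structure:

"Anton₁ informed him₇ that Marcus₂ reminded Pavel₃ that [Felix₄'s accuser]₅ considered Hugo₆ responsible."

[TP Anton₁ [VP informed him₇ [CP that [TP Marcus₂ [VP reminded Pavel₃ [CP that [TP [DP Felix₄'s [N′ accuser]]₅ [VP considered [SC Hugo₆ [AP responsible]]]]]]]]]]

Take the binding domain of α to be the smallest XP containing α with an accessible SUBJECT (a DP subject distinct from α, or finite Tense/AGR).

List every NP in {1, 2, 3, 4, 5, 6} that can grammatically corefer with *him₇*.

none

*him* is a pronoun, so Principle B applies: it must be free in its binding domain.
Binding domain of *him₇*: the matrix TP, whose subject is Anton₁.
*Anton₁* c-commands the pronoun within its binding domain → coindexation would violate Principle B.
*Marcus₂*: the pronoun c-commands this R-expression → coindexation would violate Principle C on *Marcus₂*.
*Pavel₃*: the pronoun c-commands this R-expression → coindexation would violate Principle C on *Pavel₃*.
*Felix₄*: the pronoun c-commands this R-expression → coindexation would violate Principle C on *Felix₄*.
*[Felix₄'s accuser]₅*: the pronoun c-commands this R-expression → coindexation would violate Principle C on *[Felix₄'s accuser]₅*.
*Hugo₆*: the pronoun c-commands this R-expression → coindexation would violate Principle C on *Hugo₆*.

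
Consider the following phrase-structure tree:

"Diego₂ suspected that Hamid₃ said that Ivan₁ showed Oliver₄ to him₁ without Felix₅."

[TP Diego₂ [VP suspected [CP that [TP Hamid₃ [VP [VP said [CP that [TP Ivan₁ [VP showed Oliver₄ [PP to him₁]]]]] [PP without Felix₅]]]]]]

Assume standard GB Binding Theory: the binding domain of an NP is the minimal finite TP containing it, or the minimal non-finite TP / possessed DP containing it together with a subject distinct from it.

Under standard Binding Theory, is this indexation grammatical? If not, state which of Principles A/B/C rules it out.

The two coindexed NPs are *Ivan₁* and *him₁*.
*him₁* is a pronoun. Its binding domain is the embedded TP, whose subject is Ivan₁.
*Ivan₁* c-commands it within that domain and carries the same index.
The pronoun is locally bound → Principle B violation.

Principle B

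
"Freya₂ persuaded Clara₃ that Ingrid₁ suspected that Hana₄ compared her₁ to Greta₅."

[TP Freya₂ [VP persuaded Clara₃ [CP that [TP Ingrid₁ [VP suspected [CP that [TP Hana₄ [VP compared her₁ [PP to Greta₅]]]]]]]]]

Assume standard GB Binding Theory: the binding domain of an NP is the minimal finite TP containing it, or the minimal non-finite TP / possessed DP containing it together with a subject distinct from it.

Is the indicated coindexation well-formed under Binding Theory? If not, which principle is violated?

grammatical

The two coindexed NPs are *Ingrid₁* and *her₁*.
*her₁* is a pronoun; its binding domain is the embedded TP, whose subject is Hana₄. Within that domain it is c-commanded only by *Hana₄*, which carries a different index — the pronoun is free locally, so Principle B holds.
*Ingrid₁* is an R-expression; *her₁* does not c-command it, and no other NP shares its index, so Principle C is satisfied.
All principles are respected.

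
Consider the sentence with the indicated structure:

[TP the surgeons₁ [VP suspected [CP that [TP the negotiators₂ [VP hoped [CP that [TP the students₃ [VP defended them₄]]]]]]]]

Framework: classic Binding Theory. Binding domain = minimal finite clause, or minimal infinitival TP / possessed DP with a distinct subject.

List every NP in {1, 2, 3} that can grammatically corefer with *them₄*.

{1, 2}

*them* is a pronoun, so Principle B applies: it must be free in its binding domain.
Binding domain of *them₄*: the embedded TP, whose subject is the students₃.
*the surgeons₁* c-commands the pronoun but from outside its binding domain, and is not c-commanded by it → coindexation permitted.
*the negotiators₂* c-commands the pronoun but from outside its binding domain, and is not c-commanded by it → coindexation permitted.
*the students₃* c-commands the pronoun within its binding domain → coindexation would violate Principle B.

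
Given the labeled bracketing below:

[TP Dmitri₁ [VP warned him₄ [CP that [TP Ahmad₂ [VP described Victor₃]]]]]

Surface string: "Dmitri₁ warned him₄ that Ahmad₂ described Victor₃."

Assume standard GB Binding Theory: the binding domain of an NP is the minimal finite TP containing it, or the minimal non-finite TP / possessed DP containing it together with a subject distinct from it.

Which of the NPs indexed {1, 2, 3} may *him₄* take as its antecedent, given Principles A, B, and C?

*him* is a pronoun, so Principle B applies: it must be free in its binding domain.
Binding domain of *him₄*: the matrix TP, whose subject is Dmitri₁.
*Dmitri₁* c-commands the pronoun within its binding domain → coindexation would violate Principle B.
*Ahmad₂*: the pronoun c-commands this R-expression → coindexation would violate Principle C on *Ahmad₂*.
*Victor₃*: the pronoun c-commands this R-expression → coindexation would violate Principle C on *Victor₃*.

none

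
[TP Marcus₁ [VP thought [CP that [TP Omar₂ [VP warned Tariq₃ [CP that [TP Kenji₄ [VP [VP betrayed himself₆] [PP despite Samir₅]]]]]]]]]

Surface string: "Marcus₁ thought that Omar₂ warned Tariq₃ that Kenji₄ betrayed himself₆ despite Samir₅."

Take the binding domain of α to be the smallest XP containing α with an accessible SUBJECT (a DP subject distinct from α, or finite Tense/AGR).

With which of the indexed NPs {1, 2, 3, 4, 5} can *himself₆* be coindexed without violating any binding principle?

{4}

*himself* is an anaphor, so Principle A applies: it must be bound in its binding domain.
Binding domain of *himself₆*: the embedded TP, whose subject is Kenji₄.
*Marcus₁* c-commands the anaphor but is outside its binding domain → cannot satisfy Principle A.
*Omar₂* c-commands the anaphor but is outside its binding domain → cannot satisfy Principle A.
*Tariq₃* c-commands the anaphor but is outside its binding domain → cannot satisfy Principle A.
*Kenji₄* c-commands the anaphor within its binding domain → licit binder.
*Samir₅* does not c-command the anaphor → cannot bind it.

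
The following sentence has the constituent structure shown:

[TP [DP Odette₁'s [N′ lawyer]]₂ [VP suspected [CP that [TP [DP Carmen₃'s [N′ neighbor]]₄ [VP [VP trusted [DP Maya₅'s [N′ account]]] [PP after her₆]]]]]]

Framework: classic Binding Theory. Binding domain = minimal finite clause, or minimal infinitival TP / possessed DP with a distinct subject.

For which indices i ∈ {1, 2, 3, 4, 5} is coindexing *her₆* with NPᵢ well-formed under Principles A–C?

{1, 2, 3, 5}

*her* is a pronoun, so Principle B applies: it must be free in its binding domain.
Binding domain of *her₆*: the embedded TP, whose subject is [Carmen₃'s neighbor]₄.
*Odette₁* and the pronoun do not c-command one another → neither Principle B nor Principle C is at stake; coindexation permitted.
*[Odette₁'s lawyer]₂* c-commands the pronoun but from outside its binding domain, and is not c-commanded by it → coindexation permitted.
*Carmen₃* and the pronoun do not c-command one another → neither Principle B nor Principle C is at stake; coindexation permitted.
*[Carmen₃'s neighbor]₄* c-commands the pronoun within its binding domain → coindexation would violate Principle B.
*Maya₅* and the pronoun do not c-command one another → neither Principle B nor Principle C is at stake; coindexation permitted.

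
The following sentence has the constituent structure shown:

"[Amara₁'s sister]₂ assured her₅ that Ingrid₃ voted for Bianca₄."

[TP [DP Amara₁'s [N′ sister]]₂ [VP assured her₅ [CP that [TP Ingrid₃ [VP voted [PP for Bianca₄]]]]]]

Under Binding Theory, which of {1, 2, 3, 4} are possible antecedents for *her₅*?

{1}

*her* is a pronoun, so Principle B applies: it must be free in its binding domain.
Binding domain of *her₅*: the matrix TP, whose subject is [Amara₁'s sister]₂.
*Amara₁* and the pronoun do not c-command one another → neither Principle B nor Principle C is at stake; coindexation permitted.
*[Amara₁'s sister]₂* c-commands the pronoun within its binding domain → coindexation would violate Principle B.
*Ingrid₃*: the pronoun c-commands this R-expression → coindexation would violate Principle C on *Ingrid₃*.
*Bianca₄*: the pronoun c-commands this R-expression → coindexation would violate Principle C on *Bianca₄*.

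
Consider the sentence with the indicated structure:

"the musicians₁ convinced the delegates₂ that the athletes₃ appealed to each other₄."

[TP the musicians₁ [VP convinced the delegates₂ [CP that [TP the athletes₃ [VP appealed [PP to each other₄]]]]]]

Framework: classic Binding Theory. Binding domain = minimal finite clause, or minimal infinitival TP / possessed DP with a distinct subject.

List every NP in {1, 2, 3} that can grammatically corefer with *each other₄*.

*each other* is an anaphor, so Principle A applies: it must be bound in its binding domain.
Binding domain of *each other₄*: the embedded TP, whose subject is the athletes₃.
*the musicians₁* c-commands the anaphor but is outside its binding domain → cannot satisfy Principle A.
*the delegates₂* c-commands the anaphor but is outside its binding domain → cannot satisfy Principle A.
*the athletes₃* c-commands the anaphor within its binding domain → licit binder.

{3}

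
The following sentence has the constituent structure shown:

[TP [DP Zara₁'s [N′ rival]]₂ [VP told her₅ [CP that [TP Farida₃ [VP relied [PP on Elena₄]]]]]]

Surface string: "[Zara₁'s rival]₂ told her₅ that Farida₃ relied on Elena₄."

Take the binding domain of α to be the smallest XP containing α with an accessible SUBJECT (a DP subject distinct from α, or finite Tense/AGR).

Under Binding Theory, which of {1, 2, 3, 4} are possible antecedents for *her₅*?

*her* is a pronoun, so Principle B applies: it must be free in its binding domain.
Binding domain of *her₅*: the matrix TP, whose subject is [Zara₁'s rival]₂.
*Zara₁* and the pronoun do not c-command one another → neither Principle B nor Principle C is at stake; coindexation permitted.
*[Zara₁'s rival]₂* c-commands the pronoun within its binding domain → coindexation would violate Principle B.
*Farida₃*: the pronoun c-commands this R-expression → coindexation would violate Principle C on *Farida₃*.
*Elena₄*: the pronoun c-commands this R-expression → coindexation would violate Principle C on *Elena₄*.

{1}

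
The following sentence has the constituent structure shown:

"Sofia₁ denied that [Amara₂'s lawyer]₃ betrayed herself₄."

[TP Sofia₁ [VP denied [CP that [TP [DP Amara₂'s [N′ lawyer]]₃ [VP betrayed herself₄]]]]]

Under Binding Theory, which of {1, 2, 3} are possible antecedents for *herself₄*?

{3}

*herself* is an anaphor, so Principle A applies: it must be bound in its binding domain.
Binding domain of *herself₄*: the embedded TP, whose subject is [Amara₂'s lawyer]₃.
*Sofia₁* c-commands the anaphor but is outside its binding domain → cannot satisfy Principle A.
*Amara₂* does not c-command the anaphor → cannot bind it.
*[Amara₂'s lawyer]₃* c-commands the anaphor within its binding domain → licit binder.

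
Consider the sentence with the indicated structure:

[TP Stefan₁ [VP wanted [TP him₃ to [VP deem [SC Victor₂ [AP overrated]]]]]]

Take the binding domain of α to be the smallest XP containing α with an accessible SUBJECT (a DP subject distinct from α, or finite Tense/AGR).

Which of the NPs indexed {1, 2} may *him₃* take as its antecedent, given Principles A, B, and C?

*him* is a pronoun, so Principle B applies: it must be free in its binding domain.
Binding domain of *him₃*: the matrix TP, whose subject is Stefan₁.
*Stefan₁* c-commands the pronoun within its binding domain → coindexation would violate Principle B.
*Victor₂*: the pronoun c-commands this R-expression → coindexation would violate Principle C on *Victor₂*.

none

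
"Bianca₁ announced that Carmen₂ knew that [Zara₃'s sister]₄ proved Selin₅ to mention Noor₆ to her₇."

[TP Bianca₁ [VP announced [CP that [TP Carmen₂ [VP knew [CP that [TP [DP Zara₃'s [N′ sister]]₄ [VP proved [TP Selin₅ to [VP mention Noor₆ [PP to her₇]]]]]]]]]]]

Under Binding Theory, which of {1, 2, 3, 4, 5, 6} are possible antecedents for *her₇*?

*her* is a pronoun, so Principle B applies: it must be free in its binding domain.
Binding domain of *her₇*: the embedded TP, whose subject is Selin₅.
*Bianca₁* c-commands the pronoun but from outside its binding domain, and is not c-commanded by it → coindexation permitted.
*Carmen₂* c-commands the pronoun but from outside its binding domain, and is not c-commanded by it → coindexation permitted.
*Zara₃* and the pronoun do not c-command one another → neither Principle B nor Principle C is at stake; coindexation permitted.
*[Zara₃'s sister]₄* c-commands the pronoun but from outside its binding domain, and is not c-commanded by it → coindexation permitted.
*Selin₅* c-commands the pronoun within its binding domain → coindexation would violate Principle B.
*Noor₆* c-commands the pronoun within its binding domain → coindexation would violate Principle B.

{1, 2, 3, 4}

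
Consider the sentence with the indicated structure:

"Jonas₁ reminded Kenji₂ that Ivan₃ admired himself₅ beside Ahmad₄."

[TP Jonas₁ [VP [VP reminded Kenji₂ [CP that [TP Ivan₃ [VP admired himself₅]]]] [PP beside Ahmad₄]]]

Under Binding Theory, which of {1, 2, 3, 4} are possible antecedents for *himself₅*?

{3}

*himself* is an anaphor, so Principle A applies: it must be bound in its binding domain.
Binding domain of *himself₅*: the embedded TP, whose subject is Ivan₃.
*Jonas₁* c-commands the anaphor but is outside its binding domain → cannot satisfy Principle A.
*Kenji₂* c-commands the anaphor but is outside its binding domain → cannot satisfy Principle A.
*Ivan₃* c-commands the anaphor within its binding domain → licit binder.
*Ahmad₄* does not c-command the anaphor → cannot bind it.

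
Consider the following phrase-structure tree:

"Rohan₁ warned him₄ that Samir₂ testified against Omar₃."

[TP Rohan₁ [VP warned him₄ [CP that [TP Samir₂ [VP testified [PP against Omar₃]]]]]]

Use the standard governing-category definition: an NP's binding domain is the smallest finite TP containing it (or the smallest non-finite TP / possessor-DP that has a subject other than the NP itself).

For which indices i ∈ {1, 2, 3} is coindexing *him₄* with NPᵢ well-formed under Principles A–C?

*him* is a pronoun, so Principle B applies: it must be free in its binding domain.
Binding domain of *him₄*: the matrix TP, whose subject is Rohan₁.
*Rohan₁* c-commands the pronoun within its binding domain → coindexation would violate Principle B.
*Samir₂*: the pronoun c-commands this R-expression → coindexation would violate Principle C on *Samir₂*.
*Omar₃*: the pronoun c-commands this R-expression → coindexation would violate Principle C on *Omar₃*.

none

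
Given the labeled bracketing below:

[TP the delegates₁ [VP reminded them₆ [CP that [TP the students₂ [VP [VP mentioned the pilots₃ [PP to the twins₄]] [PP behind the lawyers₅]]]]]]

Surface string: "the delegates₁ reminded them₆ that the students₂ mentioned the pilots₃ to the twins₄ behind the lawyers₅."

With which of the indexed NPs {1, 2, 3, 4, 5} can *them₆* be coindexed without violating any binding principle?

none

*them* is a pronoun, so Principle B applies: it must be free in its binding domain.
Binding domain of *them₆*: the matrix TP, whose subject is the delegates₁.
*the delegates₁* c-commands the pronoun within its binding domain → coindexation would violate Principle B.
*the students₂*: the pronoun c-commands this R-expression → coindexation would violate Principle C on *the students₂*.
*the pilots₃*: the pronoun c-commands this R-expression → coindexation would violate Principle C on *the pilots₃*.
*the twins₄*: the pronoun c-commands this R-expression → coindexation would violate Principle C on *the twins₄*.
*the lawyers₅*: the pronoun c-commands this R-expression → coindexation would violate Principle C on *the lawyers₅*.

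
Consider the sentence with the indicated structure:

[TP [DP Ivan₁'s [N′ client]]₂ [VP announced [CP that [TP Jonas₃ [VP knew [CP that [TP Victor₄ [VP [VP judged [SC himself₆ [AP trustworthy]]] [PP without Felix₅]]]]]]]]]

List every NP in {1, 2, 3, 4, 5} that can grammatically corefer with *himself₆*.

{4}

*himself* is an anaphor, so Principle A applies: it must be bound in its binding domain.
Binding domain of *himself₆*: the embedded TP, whose subject is Victor₄.
*Ivan₁* does not c-command the anaphor → cannot bind it.
*[Ivan₁'s client]₂* c-commands the anaphor but is outside its binding domain → cannot satisfy Principle A.
*Jonas₃* c-commands the anaphor but is outside its binding domain → cannot satisfy Principle A.
*Victor₄* c-commands the anaphor within its binding domain → licit binder.
*Felix₅* does not c-command the anaphor → cannot bind it.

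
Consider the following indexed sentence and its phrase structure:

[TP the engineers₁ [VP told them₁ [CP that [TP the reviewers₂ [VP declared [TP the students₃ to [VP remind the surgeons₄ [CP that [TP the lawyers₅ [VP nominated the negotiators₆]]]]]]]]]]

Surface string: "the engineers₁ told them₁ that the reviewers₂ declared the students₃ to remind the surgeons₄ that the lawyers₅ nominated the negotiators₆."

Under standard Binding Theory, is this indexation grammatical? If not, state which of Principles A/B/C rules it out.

Principle B

The two coindexed NPs are *the engineers₁* and *them₁*.
*them₁* is a pronoun. Its binding domain is the matrix TP, whose subject is the engineers₁.
*the engineers₁* c-commands it within that domain and carries the same index.
The pronoun is locally bound → Principle B violation.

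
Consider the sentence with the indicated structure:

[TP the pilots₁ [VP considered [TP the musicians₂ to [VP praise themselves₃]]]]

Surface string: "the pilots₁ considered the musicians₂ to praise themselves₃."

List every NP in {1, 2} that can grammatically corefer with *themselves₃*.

*themselves* is an anaphor, so Principle A applies: it must be bound in its binding domain.
Binding domain of *themselves₃*: the embedded TP, whose subject is the musicians₂.
*the pilots₁* c-commands the anaphor but is outside its binding domain → cannot satisfy Principle A.
*the musicians₂* c-commands the anaphor within its binding domain → licit binder.

{2}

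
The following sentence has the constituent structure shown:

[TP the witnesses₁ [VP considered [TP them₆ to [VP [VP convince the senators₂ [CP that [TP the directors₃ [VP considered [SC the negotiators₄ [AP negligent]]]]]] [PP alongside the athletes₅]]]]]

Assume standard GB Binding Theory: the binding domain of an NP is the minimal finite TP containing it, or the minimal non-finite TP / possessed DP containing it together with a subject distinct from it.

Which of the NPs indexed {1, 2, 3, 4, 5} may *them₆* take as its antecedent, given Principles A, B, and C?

none

*them* is a pronoun, so Principle B applies: it must be free in its binding domain.
Binding domain of *them₆*: the matrix TP, whose subject is the witnesses₁.
*the witnesses₁* c-commands the pronoun within its binding domain → coindexation would violate Principle B.
*the senators₂*: the pronoun c-commands this R-expression → coindexation would violate Principle C on *the senators₂*.
*the directors₃*: the pronoun c-commands this R-expression → coindexation would violate Principle C on *the directors₃*.
*the negotiators₄*: the pronoun c-commands this R-expression → coindexation would violate Principle C on *the negotiators₄*.
*the athletes₅*: the pronoun c-commands this R-expression → coindexation would violate Principle C on *the athletes₅*.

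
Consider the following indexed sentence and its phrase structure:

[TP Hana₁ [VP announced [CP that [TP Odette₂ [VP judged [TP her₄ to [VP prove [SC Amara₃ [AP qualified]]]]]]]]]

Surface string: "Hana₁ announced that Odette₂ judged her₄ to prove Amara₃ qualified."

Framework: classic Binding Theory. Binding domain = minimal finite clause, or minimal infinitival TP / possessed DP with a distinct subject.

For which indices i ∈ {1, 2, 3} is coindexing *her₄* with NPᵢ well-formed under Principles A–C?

*her* is a pronoun, so Principle B applies: it must be free in its binding domain.
Binding domain of *her₄*: the embedded TP, whose subject is Odette₂.
*Hana₁* c-commands the pronoun but from outside its binding domain, and is not c-commanded by it → coindexation permitted.
*Odette₂* c-commands the pronoun within its binding domain → coindexation would violate Principle B.
*Amara₃*: the pronoun c-commands this R-expression → coindexation would violate Principle C on *Amara₃*.

{1}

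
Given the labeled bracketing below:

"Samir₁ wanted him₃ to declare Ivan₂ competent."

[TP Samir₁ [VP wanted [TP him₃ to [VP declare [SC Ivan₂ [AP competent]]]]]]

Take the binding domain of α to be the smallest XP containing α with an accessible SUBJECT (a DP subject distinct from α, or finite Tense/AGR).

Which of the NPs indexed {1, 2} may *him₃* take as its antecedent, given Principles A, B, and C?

*him* is a pronoun, so Principle B applies: it must be free in its binding domain.
Binding domain of *him₃*: the matrix TP, whose subject is Samir₁.
*Samir₁* c-commands the pronoun within its binding domain → coindexation would violate Principle B.
*Ivan₂*: the pronoun c-commands this R-expression → coindexation would violate Principle C on *Ivan₂*.

none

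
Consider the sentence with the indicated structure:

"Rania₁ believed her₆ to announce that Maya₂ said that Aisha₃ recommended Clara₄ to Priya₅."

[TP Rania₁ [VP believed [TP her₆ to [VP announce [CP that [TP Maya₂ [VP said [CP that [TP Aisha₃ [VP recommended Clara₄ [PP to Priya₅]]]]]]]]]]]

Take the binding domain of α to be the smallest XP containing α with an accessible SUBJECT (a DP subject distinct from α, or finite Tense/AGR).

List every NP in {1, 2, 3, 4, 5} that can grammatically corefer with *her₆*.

*her* is a pronoun, so Principle B applies: it must be free in its binding domain.
Binding domain of *her₆*: the matrix TP, whose subject is Rania₁.
*Rania₁* c-commands the pronoun within its binding domain → coindexation would violate Principle B.
*Maya₂*: the pronoun c-commands this R-expression → coindexation would violate Principle C on *Maya₂*.
*Aisha₃*: the pronoun c-commands this R-expression → coindexation would violate Principle C on *Aisha₃*.
*Clara₄*: the pronoun c-commands this R-expression → coindexation would violate Principle C on *Clara₄*.
*Priya₅*: the pronoun c-commands this R-expression → coindexation would violate Principle C on *Priya₅*.

none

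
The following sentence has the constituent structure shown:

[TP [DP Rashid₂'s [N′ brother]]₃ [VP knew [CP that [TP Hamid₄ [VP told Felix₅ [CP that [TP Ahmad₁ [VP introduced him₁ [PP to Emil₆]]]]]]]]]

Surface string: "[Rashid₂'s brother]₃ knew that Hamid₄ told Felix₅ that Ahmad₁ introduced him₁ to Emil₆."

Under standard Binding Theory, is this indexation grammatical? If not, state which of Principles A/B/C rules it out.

Principle B

The two coindexed NPs are *Ahmad₁* and *him₁*.
*him₁* is a pronoun. Its binding domain is the embedded TP, whose subject is Ahmad₁.
*Ahmad₁* c-commands it within that domain and carries the same index.
The pronoun is locally bound → Principle B violation.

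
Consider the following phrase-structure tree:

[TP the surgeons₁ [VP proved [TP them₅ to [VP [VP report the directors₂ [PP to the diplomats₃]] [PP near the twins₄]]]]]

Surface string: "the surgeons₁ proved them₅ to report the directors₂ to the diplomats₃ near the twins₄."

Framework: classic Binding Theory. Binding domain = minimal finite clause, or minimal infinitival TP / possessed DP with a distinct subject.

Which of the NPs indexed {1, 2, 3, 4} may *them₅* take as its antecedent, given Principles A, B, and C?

*them* is a pronoun, so Principle B applies: it must be free in its binding domain.
Binding domain of *them₅*: the matrix TP, whose subject is the surgeons₁.
*the surgeons₁* c-commands the pronoun within its binding domain → coindexation would violate Principle B.
*the directors₂*: the pronoun c-commands this R-expression → coindexation would violate Principle C on *the directors₂*.
*the diplomats₃*: the pronoun c-commands this R-expression → coindexation would violate Principle C on *the diplomats₃*.
*the twins₄*: the pronoun c-commands this R-expression → coindexation would violate Principle C on *the twins₄*.

none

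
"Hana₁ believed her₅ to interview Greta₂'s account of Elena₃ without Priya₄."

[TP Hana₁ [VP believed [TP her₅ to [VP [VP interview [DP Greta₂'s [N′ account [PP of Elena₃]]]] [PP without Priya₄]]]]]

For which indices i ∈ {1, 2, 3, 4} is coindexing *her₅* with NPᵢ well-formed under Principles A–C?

none

*her* is a pronoun, so Principle B applies: it must be free in its binding domain.
Binding domain of *her₅*: the matrix TP, whose subject is Hana₁.
*Hana₁* c-commands the pronoun within its binding domain → coindexation would violate Principle B.
*Greta₂*: the pronoun c-commands this R-expression → coindexation would violate Principle C on *Greta₂*.
*Elena₃*: the pronoun c-commands this R-expression → coindexation would violate Principle C on *Elena₃*.
*Priya₄*: the pronoun c-commands this R-expression → coindexation would violate Principle C on *Priya₄*.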